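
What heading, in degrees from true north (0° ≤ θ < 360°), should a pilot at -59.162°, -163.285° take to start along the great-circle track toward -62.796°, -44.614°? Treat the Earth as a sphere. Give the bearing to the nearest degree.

148°

Δλ = -44.614 − -163.285 = 118.671°.
θ = atan2( sin Δλ · cos φ₂ , cos φ₁ · sin φ₂ − sin φ₁ · cos φ₂ · cos Δλ )
  = atan2(0.40111, -0.64424) = 148.093° → normalised to [0°, 360°): 148.093°.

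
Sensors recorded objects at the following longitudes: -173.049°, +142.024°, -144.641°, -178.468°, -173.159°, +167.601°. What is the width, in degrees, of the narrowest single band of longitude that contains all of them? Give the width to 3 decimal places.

73.335°

Sort the longitudes: -178.468°, -173.159°, -173.049°, -144.641°, +142.024°, +167.601°.
Eastward gaps between consecutive values (wrapping around): 5.309°, 0.110°, 28.408°, 286.665°, 25.577°, 13.931°.
Largest gap = 286.665° ⇒ minimal covering band is its complement: 360° − 286.665° = 73.335°.
Band runs from +142.024° eastward to -144.641°, crossing the antimeridian.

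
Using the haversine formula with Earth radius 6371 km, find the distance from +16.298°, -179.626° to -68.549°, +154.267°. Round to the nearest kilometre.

9663 km

Δλ = 154.267 − -179.626 = 333.893°; wrapped into (−180°, 180°]: -26.107°.
Δφ = -68.549 − 16.298 = -84.847°.
a = sin²(Δφ/2) + cos φ₁ · cos φ₂ · sin²(Δλ/2) = 0.472998.
c = 2·atan2(√a, √(1−a)) = 1.51677 rad → d = 6371·c ≈ 9663.32 km.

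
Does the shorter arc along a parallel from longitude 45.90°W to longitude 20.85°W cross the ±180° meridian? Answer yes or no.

Signed shortest Δλ = ((-20.85 − -45.90 + 180) mod 360) − 180 = 25.05°.
Going east by 25.05° from -45.90° reaches -20.85° without touching 180°.

No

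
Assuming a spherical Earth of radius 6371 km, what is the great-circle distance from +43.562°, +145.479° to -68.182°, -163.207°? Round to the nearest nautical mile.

Δλ = -163.207 − 145.479 = -308.686°; wrapped into (−180°, 180°]: 51.314°.
Δφ = -68.182 − 43.562 = -111.744°.
a = sin²(Δφ/2) + cos φ₁ · cos φ₂ · sin²(Δλ/2) = 0.735720.
c = 2·atan2(√a, √(1−a)) = 2.06172 rad → d = 6371·c ≈ 13135.21 km ≈ 7092.45 nmi.

7092 nmi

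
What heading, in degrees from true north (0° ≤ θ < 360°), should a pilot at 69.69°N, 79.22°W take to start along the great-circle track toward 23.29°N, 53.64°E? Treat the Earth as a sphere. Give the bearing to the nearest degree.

43°

Δλ = 53.64 − -79.22 = 132.86°.
θ = atan2( sin Δλ · cos φ₂ , cos φ₁ · sin φ₂ − sin φ₁ · cos φ₂ · cos Δλ )
  = atan2(0.67329, 0.72318) = 42.954° → normalised to [0°, 360°): 42.954°.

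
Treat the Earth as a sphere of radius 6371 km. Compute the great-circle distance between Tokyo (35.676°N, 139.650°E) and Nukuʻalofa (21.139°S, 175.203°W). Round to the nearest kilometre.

7905 km

Δλ = -175.203 − 139.650 = -314.853°; wrapped into (−180°, 180°]: 45.147°.
Δφ = -21.139 − 35.676 = -56.815°.
a = sin²(Δφ/2) + cos φ₁ · cos φ₂ · sin²(Δλ/2) = 0.337974.
c = 2·atan2(√a, √(1−a)) = 1.24079 rad → d = 6371·c ≈ 7905.05 km.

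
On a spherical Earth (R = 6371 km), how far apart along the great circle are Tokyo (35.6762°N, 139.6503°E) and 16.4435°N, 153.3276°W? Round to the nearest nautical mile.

3723 nmi

Δλ = -153.3276 − 139.6503 = -292.9779°; wrapped into (−180°, 180°]: 67.0221°.
Δφ = 16.4435 − 35.6762 = -19.2327°.
a = sin²(Δφ/2) + cos φ₁ · cos φ₂ · sin²(Δλ/2) = 0.265385.
c = 2·atan2(√a, √(1−a)) = 1.08238 rad → d = 6371·c ≈ 6895.83 km ≈ 3723.45 nmi.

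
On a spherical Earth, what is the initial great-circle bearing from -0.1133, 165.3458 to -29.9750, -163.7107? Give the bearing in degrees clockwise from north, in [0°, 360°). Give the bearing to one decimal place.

138.2°

Δλ = -163.7107 − 165.3458 = -329.0565°; wrapped into (−180°, 180°]: 30.9435°.
θ = atan2( sin Δλ · cos φ₂ , cos φ₁ · sin φ₂ − sin φ₁ · cos φ₂ · cos Δλ )
  = atan2(0.44542, -0.49815) = 138.199° → normalised to [0°, 360°): 138.199°.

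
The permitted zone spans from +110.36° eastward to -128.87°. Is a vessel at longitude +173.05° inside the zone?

Yes

Band width going east from +110.36° to -128.87°: ((-128.87 − 110.36) mod 360) = 120.77°.
Offset of +173.05° east of the west edge: ((173.05 − 110.36) mod 360) = 62.69°.
62.69° ≤ 120.77° ⇒ inside.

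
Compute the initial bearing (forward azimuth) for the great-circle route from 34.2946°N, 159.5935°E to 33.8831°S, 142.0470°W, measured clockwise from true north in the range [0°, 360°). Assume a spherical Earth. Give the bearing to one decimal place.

135.0°

Δλ = -142.0470 − 159.5935 = -301.6405°; wrapped into (−180°, 180°]: 58.3595°.
θ = atan2( sin Δλ · cos φ₂ , cos φ₁ · sin φ₂ − sin φ₁ · cos φ₂ · cos Δλ )
  = atan2(0.70678, -0.70596) = 134.967° → normalised to [0°, 360°): 134.967°.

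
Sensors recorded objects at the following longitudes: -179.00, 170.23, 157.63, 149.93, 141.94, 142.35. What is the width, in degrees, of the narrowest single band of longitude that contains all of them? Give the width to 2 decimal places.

Sort the longitudes: -179.00°, +141.94°, +142.35°, +149.93°, +157.63°, +170.23°.
Eastward gaps between consecutive values (wrapping around): 320.94°, 0.41°, 7.58°, 7.70°, 12.60°, 10.77°.
Largest gap = 320.94° ⇒ minimal covering band is its complement: 360° − 320.94° = 39.06°.
Band runs from +141.94° eastward to -179.00°, crossing the antimeridian.

39.06°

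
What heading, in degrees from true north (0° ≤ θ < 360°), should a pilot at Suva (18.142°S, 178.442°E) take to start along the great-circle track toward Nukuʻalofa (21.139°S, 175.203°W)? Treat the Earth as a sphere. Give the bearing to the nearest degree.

Δλ = -175.203 − 178.442 = -353.645°; wrapped into (−180°, 180°]: 6.355°.
θ = atan2( sin Δλ · cos φ₂ , cos φ₁ · sin φ₂ − sin φ₁ · cos φ₂ · cos Δλ )
  = atan2(0.10324, -0.05407) = 117.642° → normalised to [0°, 360°): 117.642°.

118°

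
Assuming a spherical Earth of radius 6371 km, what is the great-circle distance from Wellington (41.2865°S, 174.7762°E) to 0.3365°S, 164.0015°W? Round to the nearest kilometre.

5029 km

Δλ = -164.0015 − 174.7762 = -338.7777°; wrapped into (−180°, 180°]: 21.2223°.
Δφ = -0.3365 − -41.2865 = 40.9500°.
a = sin²(Δφ/2) + cos φ₁ · cos φ₂ · sin²(Δλ/2) = 0.147838.
c = 2·atan2(√a, √(1−a)) = 0.78933 rad → d = 6371·c ≈ 5028.80 km.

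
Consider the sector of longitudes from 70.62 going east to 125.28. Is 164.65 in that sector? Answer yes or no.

Band width going east from +70.62° to +125.28°: ((125.28 − 70.62) mod 360) = 54.66°.
Offset of +164.65° east of the west edge: ((164.65 − 70.62) mod 360) = 94.03°.
94.03° > 54.66° ⇒ outside.

No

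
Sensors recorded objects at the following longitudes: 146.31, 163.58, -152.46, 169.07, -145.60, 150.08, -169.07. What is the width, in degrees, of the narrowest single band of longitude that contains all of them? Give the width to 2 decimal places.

68.09°

Sort the longitudes: -169.07°, -152.46°, -145.60°, +146.31°, +150.08°, +163.58°, +169.07°.
Eastward gaps between consecutive values (wrapping around): 16.61°, 6.86°, 291.91°, 3.77°, 13.50°, 5.49°, 21.86°.
Largest gap = 291.91° ⇒ minimal covering band is its complement: 360° − 291.91° = 68.09°.
Band runs from +146.31° eastward to -145.60°, crossing the antimeridian.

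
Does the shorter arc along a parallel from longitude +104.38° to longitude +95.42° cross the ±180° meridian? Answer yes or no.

Signed shortest Δλ = ((95.42 − 104.38 + 180) mod 360) − 180 = -8.96°.
Going west by 8.96° from +104.38° reaches +95.42° without touching 180°.

No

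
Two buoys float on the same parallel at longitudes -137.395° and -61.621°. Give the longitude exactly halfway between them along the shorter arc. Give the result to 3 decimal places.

Signed shortest Δλ from -137.395° to -61.621° is +75.774°.
Midpoint longitude = -137.395° + (+75.774°)/2 = -137.395° + 37.887° = -99.508°.

-99.508°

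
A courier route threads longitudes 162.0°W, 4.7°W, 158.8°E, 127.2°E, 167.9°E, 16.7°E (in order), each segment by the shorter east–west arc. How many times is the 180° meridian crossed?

Leg 1: -162.0° → -4.7°, shortest Δλ = 157.3° (east) — does not cross 180°.
Leg 2: -4.7° → +158.8°, shortest Δλ = 163.5° (east) — does not cross 180°.
Leg 3: +158.8° → +127.2°, shortest Δλ = -31.6° (west) — does not cross 180°.
Leg 4: +127.2° → +167.9°, shortest Δλ = 40.7° (east) — does not cross 180°.
Leg 5: +167.9° → +16.7°, shortest Δλ = -151.2° (west) — does not cross 180°.
Total crossings: 0.

0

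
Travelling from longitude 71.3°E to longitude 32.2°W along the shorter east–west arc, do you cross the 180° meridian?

Signed shortest Δλ = ((-32.2 − 71.3 + 180) mod 360) − 180 = -103.5°.
Going west by 103.5° from +71.3° reaches -32.2° without touching 180°.

No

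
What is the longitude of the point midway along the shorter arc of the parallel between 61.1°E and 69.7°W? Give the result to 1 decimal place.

Signed shortest Δλ from +61.1° to -69.7° is -130.8°.
Midpoint longitude = +61.1° + (-130.8°)/2 = +61.1° − 65.4° = -4.3°.

4.3°W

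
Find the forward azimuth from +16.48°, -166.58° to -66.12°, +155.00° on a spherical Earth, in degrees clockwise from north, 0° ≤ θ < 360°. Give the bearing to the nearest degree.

Δλ = 155.00 − -166.58 = 321.58°; wrapped into (−180°, 180°]: -38.42°.
θ = atan2( sin Δλ · cos φ₂ , cos φ₁ · sin φ₂ − sin φ₁ · cos φ₂ · cos Δλ )
  = atan2(-0.25157, -0.96681) = -165.415° → normalised to [0°, 360°): 194.585°.

195°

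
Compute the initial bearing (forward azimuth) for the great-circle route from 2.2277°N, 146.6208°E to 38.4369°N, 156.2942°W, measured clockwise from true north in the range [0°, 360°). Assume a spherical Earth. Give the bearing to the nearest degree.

47°

Δλ = -156.2942 − 146.6208 = -302.9150°; wrapped into (−180°, 180°]: 57.0850°.
θ = atan2( sin Δλ · cos φ₂ , cos φ₁ · sin φ₂ − sin φ₁ · cos φ₂ · cos Δλ )
  = atan2(0.65756, 0.60464) = 47.401° → normalised to [0°, 360°): 47.401°.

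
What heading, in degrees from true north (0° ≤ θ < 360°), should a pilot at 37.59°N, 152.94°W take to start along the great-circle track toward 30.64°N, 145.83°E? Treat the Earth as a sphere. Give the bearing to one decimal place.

281.3°

Δλ = 145.83 − -152.94 = 298.77°; wrapped into (−180°, 180°]: -61.23°.
θ = atan2( sin Δλ · cos φ₂ , cos φ₁ · sin φ₂ − sin φ₁ · cos φ₂ · cos Δλ )
  = atan2(-0.75418, 0.15123) = -78.661° → normalised to [0°, 360°): 281.339°.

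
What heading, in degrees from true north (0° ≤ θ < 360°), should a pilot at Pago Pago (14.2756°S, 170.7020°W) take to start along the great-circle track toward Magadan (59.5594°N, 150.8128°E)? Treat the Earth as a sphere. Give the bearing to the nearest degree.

Δλ = 150.8128 − -170.7020 = 321.5148°; wrapped into (−180°, 180°]: -38.4852°.
θ = atan2( sin Δλ · cos φ₂ , cos φ₁ · sin φ₂ − sin φ₁ · cos φ₂ · cos Δλ )
  = atan2(-0.31529, 0.93332) = -18.666° → normalised to [0°, 360°): 341.334°.

341°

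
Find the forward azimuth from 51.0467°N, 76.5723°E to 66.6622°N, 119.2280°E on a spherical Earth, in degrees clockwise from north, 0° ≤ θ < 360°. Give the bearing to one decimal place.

Δλ = 119.2280 − 76.5723 = 42.6557°.
θ = atan2( sin Δλ · cos φ₂ , cos φ₁ · sin φ₂ − sin φ₁ · cos φ₂ · cos Δλ )
  = atan2(0.26843, 0.35068) = 37.432° → normalised to [0°, 360°): 37.432°.

37.4°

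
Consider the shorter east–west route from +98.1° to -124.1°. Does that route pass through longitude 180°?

Naïve |-124.1 − 98.1| = 222.2° > 180°, so the shorter arc goes the other way round — across 180°.
Signed shortest Δλ = ((-124.1 − 98.1 + 180) mod 360) − 180 = 137.8°.
Going east by 137.8° from +98.1° passes through 180° before reaching -124.1°.

Yes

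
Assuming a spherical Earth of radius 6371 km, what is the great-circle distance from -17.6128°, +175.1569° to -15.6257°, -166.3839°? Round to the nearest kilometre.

Δλ = -166.3839 − 175.1569 = -341.5408°; wrapped into (−180°, 180°]: 18.4592°.
Δφ = -15.6257 − -17.6128 = 1.9871°.
a = sin²(Δφ/2) + cos φ₁ · cos φ₂ · sin²(Δλ/2) = 0.023914.
c = 2·atan2(√a, √(1−a)) = 0.31053 rad → d = 6371·c ≈ 1978.38 km.

1978 km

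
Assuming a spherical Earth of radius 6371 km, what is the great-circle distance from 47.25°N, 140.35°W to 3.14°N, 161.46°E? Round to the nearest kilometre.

Δλ = 161.46 − -140.35 = 301.81°; wrapped into (−180°, 180°]: -58.19°.
Δφ = 3.14 − 47.25 = -44.11°.
a = sin²(Δφ/2) + cos φ₁ · cos φ₂ · sin²(Δλ/2) = 0.301258.
c = 2·atan2(√a, √(1−a)) = 1.16202 rad → d = 6371·c ≈ 7403.24 km.

7403 km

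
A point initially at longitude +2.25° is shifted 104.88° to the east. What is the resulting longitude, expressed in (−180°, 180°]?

Start at +2.25°; shift +104.88° → +107.13°.
+107.13° already lies in (−180°, 180°].

+107.13°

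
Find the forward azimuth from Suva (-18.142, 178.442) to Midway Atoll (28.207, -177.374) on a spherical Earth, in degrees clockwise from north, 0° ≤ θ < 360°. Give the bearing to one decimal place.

Δλ = -177.374 − 178.442 = -355.816°; wrapped into (−180°, 180°]: 4.184°.
θ = atan2( sin Δλ · cos φ₂ , cos φ₁ · sin φ₂ − sin φ₁ · cos φ₂ · cos Δλ )
  = atan2(0.06430, 0.72283) = 5.083° → normalised to [0°, 360°): 5.083°.

5.1°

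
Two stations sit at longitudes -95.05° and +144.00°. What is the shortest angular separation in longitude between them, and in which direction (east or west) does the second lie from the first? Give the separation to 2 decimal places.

Raw difference: 144.00 − -95.05 = 239.05°.
Normalise into (−180°, 180°]: 239.05° − 360° = -120.95°.
Negative ⇒ the second point lies to the west; separation 120.95°.

120.95° west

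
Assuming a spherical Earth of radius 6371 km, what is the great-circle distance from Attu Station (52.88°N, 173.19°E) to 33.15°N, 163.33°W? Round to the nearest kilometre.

2881 km

Δλ = -163.33 − 173.19 = -336.52°; wrapped into (−180°, 180°]: 23.48°.
Δφ = 33.15 − 52.88 = -19.73°.
a = sin²(Δφ/2) + cos φ₁ · cos φ₂ · sin²(Δλ/2) = 0.050271.
c = 2·atan2(√a, √(1−a)) = 0.45227 rad → d = 6371·c ≈ 2881.41 km.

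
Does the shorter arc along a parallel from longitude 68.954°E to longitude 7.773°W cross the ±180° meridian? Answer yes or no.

Signed shortest Δλ = ((-7.773 − 68.954 + 180) mod 360) − 180 = -76.727°.
Going west by 76.727° from +68.954° reaches -7.773° without touching 180°.

No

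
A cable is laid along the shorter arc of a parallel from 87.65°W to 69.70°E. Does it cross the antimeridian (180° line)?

No

Signed shortest Δλ = ((69.70 − -87.65 + 180) mod 360) − 180 = 157.35°.
Going east by 157.35° from -87.65° reaches +69.70° without touching 180°.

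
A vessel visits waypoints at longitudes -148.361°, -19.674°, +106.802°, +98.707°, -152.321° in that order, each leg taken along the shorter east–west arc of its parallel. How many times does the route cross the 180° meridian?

1

Leg 1: -148.361° → -19.674°, shortest Δλ = 128.687° (east) — does not cross 180°.
Leg 2: -19.674° → +106.802°, shortest Δλ = 126.476° (east) — does not cross 180°.
Leg 3: +106.802° → +98.707°, shortest Δλ = -8.095° (west) — does not cross 180°.
Leg 4: +98.707° → -152.321°, shortest Δλ = 108.972° (east) — crosses 180°.
Total crossings: 1.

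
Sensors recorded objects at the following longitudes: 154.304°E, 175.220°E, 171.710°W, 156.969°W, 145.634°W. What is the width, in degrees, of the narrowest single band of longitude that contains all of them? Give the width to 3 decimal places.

60.062°

Sort the longitudes: -171.710°, -156.969°, -145.634°, +154.304°, +175.220°.
Eastward gaps between consecutive values (wrapping around): 14.741°, 11.335°, 299.938°, 20.916°, 13.070°.
Largest gap = 299.938° ⇒ minimal covering band is its complement: 360° − 299.938° = 60.062°.
Band runs from +154.304° eastward to -145.634°, crossing the antimeridian.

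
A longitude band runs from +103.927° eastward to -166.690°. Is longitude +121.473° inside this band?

Yes

Band width going east from +103.927° to -166.690°: ((-166.690 − 103.927) mod 360) = 89.383°.
Offset of +121.473° east of the west edge: ((121.473 − 103.927) mod 360) = 17.546°.
17.546° ≤ 89.383° ⇒ inside.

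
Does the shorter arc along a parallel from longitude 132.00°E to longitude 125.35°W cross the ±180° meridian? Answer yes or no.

Yes

Naïve |-125.35 − 132.00| = 257.35° > 180°, so the shorter arc goes the other way round — across 180°.
Signed shortest Δλ = ((-125.35 − 132.00 + 180) mod 360) − 180 = 102.65°.
Going east by 102.65° from +132.00° passes through 180° before reaching -125.35°.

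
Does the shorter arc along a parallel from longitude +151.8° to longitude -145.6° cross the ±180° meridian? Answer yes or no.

Naïve |-145.6 − 151.8| = 297.4° > 180°, so the shorter arc goes the other way round — across 180°.
Signed shortest Δλ = ((-145.6 − 151.8 + 180) mod 360) − 180 = 62.6°.
Going east by 62.6° from +151.8° passes through 180° before reaching -145.6°.

Yes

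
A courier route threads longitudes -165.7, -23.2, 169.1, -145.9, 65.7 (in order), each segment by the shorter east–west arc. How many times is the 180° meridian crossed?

3

Leg 1: -165.7° → -23.2°, shortest Δλ = 142.5° (east) — does not cross 180°.
Leg 2: -23.2° → +169.1°, shortest Δλ = -167.7° (west) — crosses 180°.
Leg 3: +169.1° → -145.9°, shortest Δλ = 45.0° (east) — crosses 180°.
Leg 4: -145.9° → +65.7°, shortest Δλ = -148.4° (west) — crosses 180°.
Total crossings: 3.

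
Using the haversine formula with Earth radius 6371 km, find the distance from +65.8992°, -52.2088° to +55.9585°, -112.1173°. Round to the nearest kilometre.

Δλ = -112.1173 − -52.2088 = -59.9085°.
Δφ = 55.9585 − 65.8992 = -9.9407°.
a = sin²(Δφ/2) + cos φ₁ · cos φ₂ · sin²(Δλ/2) = 0.064495.
c = 2·atan2(√a, √(1−a)) = 0.51354 rad → d = 6371·c ≈ 3271.79 km.

3272 km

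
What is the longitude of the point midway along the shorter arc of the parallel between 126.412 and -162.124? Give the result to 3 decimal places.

Signed shortest Δλ from +126.412° to -162.124° is +71.464°.
Midpoint longitude = +126.412° + (+71.464°)/2 = +126.412° + 35.732° = +162.144°.
(The naïve average (+126.412 + -162.124)/2 = -17.856° is on the wrong side of the globe.)

+162.144°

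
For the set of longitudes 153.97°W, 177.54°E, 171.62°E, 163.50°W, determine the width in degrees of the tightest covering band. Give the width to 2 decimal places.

Sort the longitudes: -163.50°, -153.97°, +171.62°, +177.54°.
Eastward gaps between consecutive values (wrapping around): 9.53°, 325.59°, 5.92°, 18.96°.
Largest gap = 325.59° ⇒ minimal covering band is its complement: 360° − 325.59° = 34.41°.
Band runs from +171.62° eastward to -153.97°, crossing the antimeridian.

34.41°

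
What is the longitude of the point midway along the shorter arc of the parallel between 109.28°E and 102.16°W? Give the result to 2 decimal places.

Signed shortest Δλ from +109.28° to -102.16° is +148.56°.
Midpoint longitude = +109.28° + (+148.56°)/2 = +109.28° + 74.28° = +183.56°.
Normalise into (−180°, 180°]: -176.44°.
(The naïve average (+109.28 + -102.16)/2 = 3.56° is on the wrong side of the globe.)

176.44°W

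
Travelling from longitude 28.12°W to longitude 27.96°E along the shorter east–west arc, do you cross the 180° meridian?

No

Signed shortest Δλ = ((27.96 − -28.12 + 180) mod 360) − 180 = 56.08°.
Going east by 56.08° from -28.12° reaches +27.96° without touching 180°.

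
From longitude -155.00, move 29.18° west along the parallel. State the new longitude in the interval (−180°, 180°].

+175.82°

Start at -155.00°; shift −29.18° → -184.18°.
-184.18° lies outside (−180°, 180°]; add 360° → +175.82°.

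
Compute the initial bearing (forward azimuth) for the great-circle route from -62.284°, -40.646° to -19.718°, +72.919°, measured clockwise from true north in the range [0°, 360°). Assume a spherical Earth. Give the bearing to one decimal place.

Δλ = 72.919 − -40.646 = 113.565°.
θ = atan2( sin Δλ · cos φ₂ , cos φ₁ · sin φ₂ − sin φ₁ · cos φ₂ · cos Δλ )
  = atan2(0.86286, -0.49008) = 119.595° → normalised to [0°, 360°): 119.595°.

119.6°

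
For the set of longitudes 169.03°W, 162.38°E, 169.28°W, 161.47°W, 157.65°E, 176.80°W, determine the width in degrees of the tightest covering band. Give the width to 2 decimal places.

Sort the longitudes: -176.80°, -169.28°, -169.03°, -161.47°, +157.65°, +162.38°.
Eastward gaps between consecutive values (wrapping around): 7.52°, 0.25°, 7.56°, 319.12°, 4.73°, 20.82°.
Largest gap = 319.12° ⇒ minimal covering band is its complement: 360° − 319.12° = 40.88°.
Band runs from +157.65° eastward to -161.47°, crossing the antimeridian.

40.88°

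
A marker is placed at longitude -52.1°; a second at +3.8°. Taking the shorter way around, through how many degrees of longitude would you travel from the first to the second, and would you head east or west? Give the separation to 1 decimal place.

55.9° east

Raw difference: 3.8 − -52.1 = 55.9°.
Normalise into (−180°, 180°]: 55.9° stays 55.9°.
Positive ⇒ the second point lies to the east; separation 55.9°.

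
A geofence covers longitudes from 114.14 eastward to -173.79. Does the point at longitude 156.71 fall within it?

Band width going east from +114.14° to -173.79°: ((-173.79 − 114.14) mod 360) = 72.07°.
Offset of +156.71° east of the west edge: ((156.71 − 114.14) mod 360) = 42.57°.
42.57° ≤ 72.07° ⇒ inside.

Yes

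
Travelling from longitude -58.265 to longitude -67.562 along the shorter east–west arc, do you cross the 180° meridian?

Signed shortest Δλ = ((-67.562 − -58.265 + 180) mod 360) − 180 = -9.297°.
Going west by 9.297° from -58.265° reaches -67.562° without touching 180°.

No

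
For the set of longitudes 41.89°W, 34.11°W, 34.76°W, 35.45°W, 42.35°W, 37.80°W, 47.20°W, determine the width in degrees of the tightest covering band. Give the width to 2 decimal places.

13.09°

Sort the longitudes: -47.20°, -42.35°, -41.89°, -37.80°, -35.45°, -34.76°, -34.11°.
Eastward gaps between consecutive values (wrapping around): 4.85°, 0.46°, 4.09°, 2.35°, 0.69°, 0.65°, 346.91°.
Largest gap = 346.91° ⇒ minimal covering band is its complement: 360° − 346.91° = 13.09°.
Band runs from -47.20° eastward to -34.11°.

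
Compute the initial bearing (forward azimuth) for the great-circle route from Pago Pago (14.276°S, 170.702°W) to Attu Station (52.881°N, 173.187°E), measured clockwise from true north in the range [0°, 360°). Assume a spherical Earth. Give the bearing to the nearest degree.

350°

Δλ = 173.187 − -170.702 = 343.889°; wrapped into (−180°, 180°]: -16.111°.
θ = atan2( sin Δλ · cos φ₂ , cos φ₁ · sin φ₂ − sin φ₁ · cos φ₂ · cos Δλ )
  = atan2(-0.16746, 0.91573) = -10.363° → normalised to [0°, 360°): 349.637°.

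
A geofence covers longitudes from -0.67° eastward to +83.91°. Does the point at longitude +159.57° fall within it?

Band width going east from -0.67° to +83.91°: ((83.91 − -0.67) mod 360) = 84.58°.
Offset of +159.57° east of the west edge: ((159.57 − -0.67) mod 360) = 160.24°.
160.24° > 84.58° ⇒ outside.

No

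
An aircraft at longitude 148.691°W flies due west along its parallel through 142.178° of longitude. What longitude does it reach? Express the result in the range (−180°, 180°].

69.131°E

Start at -148.691°; shift −142.178° → -290.869°.
-290.869° lies outside (−180°, 180°]; add 360° → +69.131°.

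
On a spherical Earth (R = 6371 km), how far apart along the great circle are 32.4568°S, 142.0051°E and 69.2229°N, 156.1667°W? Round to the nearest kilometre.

12357 km

Δλ = -156.1667 − 142.0051 = -298.1718°; wrapped into (−180°, 180°]: 61.8282°.
Δφ = 69.2229 − -32.4568 = 101.6797°.
a = sin²(Δφ/2) + cos φ₁ · cos φ₂ · sin²(Δλ/2) = 0.680224.
c = 2·atan2(√a, √(1−a)) = 1.93954 rad → d = 6371·c ≈ 12356.84 km.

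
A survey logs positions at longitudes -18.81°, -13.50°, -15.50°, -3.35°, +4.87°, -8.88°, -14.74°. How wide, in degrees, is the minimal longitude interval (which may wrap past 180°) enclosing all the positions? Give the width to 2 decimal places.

23.68°

Sort the longitudes: -18.81°, -15.50°, -14.74°, -13.50°, -8.88°, -3.35°, +4.87°.
Eastward gaps between consecutive values (wrapping around): 3.31°, 0.76°, 1.24°, 4.62°, 5.53°, 8.22°, 336.32°.
Largest gap = 336.32° ⇒ minimal covering band is its complement: 360° − 336.32° = 23.68°.
Band runs from -18.81° eastward to +4.87°.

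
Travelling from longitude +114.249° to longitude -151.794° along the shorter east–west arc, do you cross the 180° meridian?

Naïve |-151.794 − 114.249| = 266.043° > 180°, so the shorter arc goes the other way round — across 180°.
Signed shortest Δλ = ((-151.794 − 114.249 + 180) mod 360) − 180 = 93.957°.
Going east by 93.957° from +114.249° passes through 180° before reaching -151.794°.

Yes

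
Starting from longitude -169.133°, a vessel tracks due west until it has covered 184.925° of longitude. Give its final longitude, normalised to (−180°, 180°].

Start at -169.133°; shift −184.925° → -354.058°.
-354.058° lies outside (−180°, 180°]; add 360° → +5.942°.

+5.942°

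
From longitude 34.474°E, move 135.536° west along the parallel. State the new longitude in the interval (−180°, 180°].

Start at +34.474°; shift −135.536° → -101.062°.
-101.062° already lies in (−180°, 180°].

101.062°W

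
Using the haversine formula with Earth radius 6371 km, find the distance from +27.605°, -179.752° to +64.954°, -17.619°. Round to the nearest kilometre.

9608 km

Δλ = -17.619 − -179.752 = 162.133°.
Δφ = 64.954 − 27.605 = 37.349°.
a = sin²(Δφ/2) + cos φ₁ · cos φ₂ · sin²(Δλ/2) = 0.468629.
c = 2·atan2(√a, √(1−a)) = 1.50801 rad → d = 6371·c ≈ 9607.56 km.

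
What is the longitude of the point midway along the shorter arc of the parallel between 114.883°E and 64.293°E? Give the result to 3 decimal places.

Signed shortest Δλ from +114.883° to +64.293° is -50.590°.
Midpoint longitude = +114.883° + (-50.590°)/2 = +114.883° − 25.295° = +89.588°.

89.588°E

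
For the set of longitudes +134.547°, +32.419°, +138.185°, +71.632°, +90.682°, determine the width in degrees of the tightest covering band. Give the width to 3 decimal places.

Sort the longitudes: +32.419°, +71.632°, +90.682°, +134.547°, +138.185°.
Eastward gaps between consecutive values (wrapping around): 39.213°, 19.050°, 43.865°, 3.638°, 254.234°.
Largest gap = 254.234° ⇒ minimal covering band is its complement: 360° − 254.234° = 105.766°.
Band runs from +32.419° eastward to +138.185°.

105.766°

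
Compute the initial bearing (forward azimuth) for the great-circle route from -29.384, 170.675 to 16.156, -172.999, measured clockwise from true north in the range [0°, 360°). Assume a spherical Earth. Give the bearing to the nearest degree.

Δλ = -172.999 − 170.675 = -343.674°; wrapped into (−180°, 180°]: 16.326°.
θ = atan2( sin Δλ · cos φ₂ , cos φ₁ · sin φ₂ − sin φ₁ · cos φ₂ · cos Δλ )
  = atan2(0.27000, 0.69474) = 21.238° → normalised to [0°, 360°): 21.238°.

21°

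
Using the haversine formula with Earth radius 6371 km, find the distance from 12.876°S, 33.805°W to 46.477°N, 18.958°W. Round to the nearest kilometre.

6764 km

Δλ = -18.958 − -33.805 = 14.847°.
Δφ = 46.477 − -12.876 = 59.353°.
a = sin²(Δφ/2) + cos φ₁ · cos φ₂ · sin²(Δλ/2) = 0.256333.
c = 2·atan2(√a, √(1−a)) = 1.06176 rad → d = 6371·c ≈ 6764.49 km.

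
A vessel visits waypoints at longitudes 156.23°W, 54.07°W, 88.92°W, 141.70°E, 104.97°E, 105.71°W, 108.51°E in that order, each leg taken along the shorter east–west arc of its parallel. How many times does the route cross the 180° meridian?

3

Leg 1: -156.23° → -54.07°, shortest Δλ = 102.16° (east) — does not cross 180°.
Leg 2: -54.07° → -88.92°, shortest Δλ = -34.85° (west) — does not cross 180°.
Leg 3: -88.92° → +141.70°, shortest Δλ = -129.38° (west) — crosses 180°.
Leg 4: +141.70° → +104.97°, shortest Δλ = -36.73° (west) — does not cross 180°.
Leg 5: +104.97° → -105.71°, shortest Δλ = 149.32° (east) — crosses 180°.
Leg 6: -105.71° → +108.51°, shortest Δλ = -145.78° (west) — crosses 180°.
Total crossings: 3.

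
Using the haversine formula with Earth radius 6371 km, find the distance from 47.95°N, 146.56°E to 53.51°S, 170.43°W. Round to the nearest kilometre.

Δλ = -170.43 − 146.56 = -316.99°; wrapped into (−180°, 180°]: 43.01°.
Δφ = -53.51 − 47.95 = -101.46°.
a = sin²(Δφ/2) + cos φ₁ · cos φ₂ · sin²(Δλ/2) = 0.652867.
c = 2·atan2(√a, √(1−a)) = 1.88151 rad → d = 6371·c ≈ 11987.08 km.

11987 km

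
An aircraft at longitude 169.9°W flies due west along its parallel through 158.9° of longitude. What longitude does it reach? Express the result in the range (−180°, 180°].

31.2°E

Start at -169.9°; shift −158.9° → -328.8°.
-328.8° lies outside (−180°, 180°]; add 360° → +31.2°.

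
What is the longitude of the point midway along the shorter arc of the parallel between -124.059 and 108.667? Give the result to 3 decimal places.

Signed shortest Δλ from -124.059° to +108.667° is -127.274°.
Midpoint longitude = -124.059° + (-127.274°)/2 = -124.059° − 63.637° = -187.696°.
Normalise into (−180°, 180°]: +172.304°.
(The naïve average (-124.059 + +108.667)/2 = -7.696° is on the wrong side of the globe.)

+172.304°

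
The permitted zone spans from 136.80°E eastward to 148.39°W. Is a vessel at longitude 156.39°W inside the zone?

Yes

Band width going east from +136.80° to -148.39°: ((-148.39 − 136.80) mod 360) = 74.81°.
Offset of -156.39° east of the west edge: ((-156.39 − 136.80) mod 360) = 66.81°.
66.81° ≤ 74.81° ⇒ inside.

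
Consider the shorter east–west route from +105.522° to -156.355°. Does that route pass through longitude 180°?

Naïve |-156.355 − 105.522| = 261.877° > 180°, so the shorter arc goes the other way round — across 180°.
Signed shortest Δλ = ((-156.355 − 105.522 + 180) mod 360) − 180 = 98.123°.
Going east by 98.123° from +105.522° passes through 180° before reaching -156.355°.

Yes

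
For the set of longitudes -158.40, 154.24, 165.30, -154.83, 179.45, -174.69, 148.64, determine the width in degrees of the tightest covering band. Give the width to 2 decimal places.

Sort the longitudes: -174.69°, -158.40°, -154.83°, +148.64°, +154.24°, +165.30°, +179.45°.
Eastward gaps between consecutive values (wrapping around): 16.29°, 3.57°, 303.47°, 5.60°, 11.06°, 14.15°, 5.86°.
Largest gap = 303.47° ⇒ minimal covering band is its complement: 360° − 303.47° = 56.53°.
Band runs from +148.64° eastward to -154.83°, crossing the antimeridian.

56.53°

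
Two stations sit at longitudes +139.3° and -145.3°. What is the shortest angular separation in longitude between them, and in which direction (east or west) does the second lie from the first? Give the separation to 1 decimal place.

Raw difference: -145.3 − 139.3 = -284.6°.
Normalise into (−180°, 180°]: -284.6° + 360° = 75.4°.
Positive ⇒ the second point lies to the east; separation 75.4°.

75.4° east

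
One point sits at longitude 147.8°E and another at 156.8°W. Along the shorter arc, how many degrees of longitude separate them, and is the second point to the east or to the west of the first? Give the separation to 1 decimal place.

55.4° east

Raw difference: -156.8 − 147.8 = -304.6°.
Normalise into (−180°, 180°]: -304.6° + 360° = 55.4°.
Positive ⇒ the second point lies to the east; separation 55.4°.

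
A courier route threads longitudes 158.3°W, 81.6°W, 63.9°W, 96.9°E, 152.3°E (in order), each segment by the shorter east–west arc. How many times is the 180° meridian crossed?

0

Leg 1: -158.3° → -81.6°, shortest Δλ = 76.7° (east) — does not cross 180°.
Leg 2: -81.6° → -63.9°, shortest Δλ = 17.7° (east) — does not cross 180°.
Leg 3: -63.9° → +96.9°, shortest Δλ = 160.8° (east) — does not cross 180°.
Leg 4: +96.9° → +152.3°, shortest Δλ = 55.4° (east) — does not cross 180°.
Total crossings: 0.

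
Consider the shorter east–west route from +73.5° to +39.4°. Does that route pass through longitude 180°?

No

Signed shortest Δλ = ((39.4 − 73.5 + 180) mod 360) − 180 = -34.1°.
Going west by 34.1° from +73.5° reaches +39.4° without touching 180°.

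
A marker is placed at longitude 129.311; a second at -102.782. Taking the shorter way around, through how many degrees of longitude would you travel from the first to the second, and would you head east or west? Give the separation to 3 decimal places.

127.907° east

Raw difference: -102.782 − 129.311 = -232.093°.
Normalise into (−180°, 180°]: -232.093° + 360° = 127.907°.
Positive ⇒ the second point lies to the east; separation 127.907°.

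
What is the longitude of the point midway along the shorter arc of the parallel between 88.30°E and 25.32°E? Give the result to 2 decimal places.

56.81°E

Signed shortest Δλ from +88.30° to +25.32° is -62.98°.
Midpoint longitude = +88.30° + (-62.98°)/2 = +88.30° − 31.49° = +56.81°.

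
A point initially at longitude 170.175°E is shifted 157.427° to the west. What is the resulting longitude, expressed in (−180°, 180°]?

12.748°E

Start at +170.175°; shift −157.427° → +12.748°.
+12.748° already lies in (−180°, 180°].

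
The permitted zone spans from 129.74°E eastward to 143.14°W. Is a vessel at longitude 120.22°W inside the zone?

Band width going east from +129.74° to -143.14°: ((-143.14 − 129.74) mod 360) = 87.12°.
Offset of -120.22° east of the west edge: ((-120.22 − 129.74) mod 360) = 110.04°.
110.04° > 87.12° ⇒ outside.

No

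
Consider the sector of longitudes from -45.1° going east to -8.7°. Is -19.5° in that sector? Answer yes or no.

Yes

Band width going east from -45.1° to -8.7°: ((-8.7 − -45.1) mod 360) = 36.4°.
Offset of -19.5° east of the west edge: ((-19.5 − -45.1) mod 360) = 25.6°.
25.6° ≤ 36.4° ⇒ inside.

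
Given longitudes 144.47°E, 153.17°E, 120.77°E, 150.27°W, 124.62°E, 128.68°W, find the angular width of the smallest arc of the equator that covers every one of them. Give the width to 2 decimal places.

110.55°

Sort the longitudes: -150.27°, -128.68°, +120.77°, +124.62°, +144.47°, +153.17°.
Eastward gaps between consecutive values (wrapping around): 21.59°, 249.45°, 3.85°, 19.85°, 8.70°, 56.56°.
Largest gap = 249.45° ⇒ minimal covering band is its complement: 360° − 249.45° = 110.55°.
Band runs from +120.77° eastward to -128.68°, crossing the antimeridian.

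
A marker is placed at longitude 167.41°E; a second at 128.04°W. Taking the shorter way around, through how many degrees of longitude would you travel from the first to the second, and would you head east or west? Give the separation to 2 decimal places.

Raw difference: -128.04 − 167.41 = -295.45°.
Normalise into (−180°, 180°]: -295.45° + 360° = 64.55°.
Positive ⇒ the second point lies to the east; separation 64.55°.

64.55° east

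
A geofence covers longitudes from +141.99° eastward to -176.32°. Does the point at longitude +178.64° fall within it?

Band width going east from +141.99° to -176.32°: ((-176.32 − 141.99) mod 360) = 41.69°.
Offset of +178.64° east of the west edge: ((178.64 − 141.99) mod 360) = 36.65°.
36.65° ≤ 41.69° ⇒ inside.

Yes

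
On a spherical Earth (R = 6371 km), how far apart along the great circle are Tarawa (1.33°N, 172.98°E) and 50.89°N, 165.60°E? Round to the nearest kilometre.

Δλ = 165.60 − 172.98 = -7.38°.
Δφ = 50.89 − 1.33 = 49.56°.
a = sin²(Δφ/2) + cos φ₁ · cos φ₂ · sin²(Δλ/2) = 0.178286.
c = 2·atan2(√a, √(1−a)) = 0.87183 rad → d = 6371·c ≈ 5554.43 km.

5554 km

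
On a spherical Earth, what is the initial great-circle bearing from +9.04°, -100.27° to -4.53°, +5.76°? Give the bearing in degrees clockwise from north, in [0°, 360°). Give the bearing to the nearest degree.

92°

Δλ = 5.76 − -100.27 = 106.03°.
θ = atan2( sin Δλ · cos φ₂ , cos φ₁ · sin φ₂ − sin φ₁ · cos φ₂ · cos Δλ )
  = atan2(0.95811, -0.03475) = 92.077° → normalised to [0°, 360°): 92.077°.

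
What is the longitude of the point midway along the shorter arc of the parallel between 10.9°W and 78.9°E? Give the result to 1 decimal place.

34.0°E

Signed shortest Δλ from -10.9° to +78.9° is +89.8°.
Midpoint longitude = -10.9° + (+89.8°)/2 = -10.9° + 44.9° = +34.0°.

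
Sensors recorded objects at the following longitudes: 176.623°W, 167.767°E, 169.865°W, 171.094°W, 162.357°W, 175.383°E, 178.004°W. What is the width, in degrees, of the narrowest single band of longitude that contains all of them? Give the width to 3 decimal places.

Sort the longitudes: -178.004°, -176.623°, -171.094°, -169.865°, -162.357°, +167.767°, +175.383°.
Eastward gaps between consecutive values (wrapping around): 1.381°, 5.529°, 1.229°, 7.508°, 330.124°, 7.616°, 6.613°.
Largest gap = 330.124° ⇒ minimal covering band is its complement: 360° − 330.124° = 29.876°.
Band runs from +167.767° eastward to -162.357°, crossing the antimeridian.

29.876°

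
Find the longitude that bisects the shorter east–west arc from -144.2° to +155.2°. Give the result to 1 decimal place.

Signed shortest Δλ from -144.2° to +155.2° is -60.6°.
Midpoint longitude = -144.2° + (-60.6°)/2 = -144.2° − 30.3° = -174.5°.
(The naïve average (-144.2 + +155.2)/2 = 5.5° is on the wrong side of the globe.)

-174.5°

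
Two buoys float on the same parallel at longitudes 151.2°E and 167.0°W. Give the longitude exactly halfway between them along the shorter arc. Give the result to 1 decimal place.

172.1°E

Signed shortest Δλ from +151.2° to -167.0° is +41.8°.
Midpoint longitude = +151.2° + (+41.8°)/2 = +151.2° + 20.9° = +172.1°.
(The naïve average (+151.2 + -167.0)/2 = -7.9° is on the wrong side of the globe.)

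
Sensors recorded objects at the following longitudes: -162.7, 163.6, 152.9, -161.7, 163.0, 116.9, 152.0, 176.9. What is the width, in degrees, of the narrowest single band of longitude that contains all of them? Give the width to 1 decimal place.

Sort the longitudes: -162.7°, -161.7°, +116.9°, +152.0°, +152.9°, +163.0°, +163.6°, +176.9°.
Eastward gaps between consecutive values (wrapping around): 1.0°, 278.6°, 35.1°, 0.9°, 10.1°, 0.6°, 13.3°, 20.4°.
Largest gap = 278.6° ⇒ minimal covering band is its complement: 360° − 278.6° = 81.4°.
Band runs from +116.9° eastward to -161.7°, crossing the antimeridian.

81.4°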